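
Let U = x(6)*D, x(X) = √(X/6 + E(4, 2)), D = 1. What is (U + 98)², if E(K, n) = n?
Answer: (98 + √3)² ≈ 9946.5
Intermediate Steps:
x(X) = √(2 + X/6) (x(X) = √(X/6 + 2) = √(2 + X/6))
U = √3 (U = (√(72 + 6*6)/6)*1 = (√(72 + 36)/6)*1 = (√108/6)*1 = ((6*√3)/6)*1 = √3*1 = √3 ≈ 1.7320)
(U + 98)² = (√3 + 98)² = (98 + √3)²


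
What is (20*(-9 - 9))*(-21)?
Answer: 7560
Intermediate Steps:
(20*(-9 - 9))*(-21) = (20*(-18))*(-21) = -360*(-21) = 7560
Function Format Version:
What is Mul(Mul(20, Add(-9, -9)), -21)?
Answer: 7560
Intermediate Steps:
Mul(Mul(20, Add(-9, -9)), -21) = Mul(Mul(20, -18), -21) = Mul(-360, -21) = 7560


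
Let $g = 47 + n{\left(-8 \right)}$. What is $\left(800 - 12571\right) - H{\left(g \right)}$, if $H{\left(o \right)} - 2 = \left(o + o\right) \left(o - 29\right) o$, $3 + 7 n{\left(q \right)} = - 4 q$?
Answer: $- \frac{43768979}{343} \approx -1.2761 \cdot 10^{5}$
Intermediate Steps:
$n{\left(q \right)} = - \frac{3}{7} - \frac{4 q}{7}$ ($n{\left(q \right)} = - \frac{3}{7} + \frac{\left(-4\right) q}{7} = - \frac{3}{7} - \frac{4 q}{7}$)
$g = \frac{358}{7}$ ($g = 47 - - \frac{29}{7} = 47 + \left(- \frac{3}{7} + \frac{32}{7}\right) = 47 + \frac{29}{7} = \frac{358}{7} \approx 51.143$)
$H{\left(o \right)} = 2 + 2 o^{2} \left(-29 + o\right)$ ($H{\left(o \right)} = 2 + \left(o + o\right) \left(o - 29\right) o = 2 + 2 o \left(-29 + o\right) o = 2 + 2 o^{2} \left(-29 + o\right)$)
$\left(800 - 12571\right) - H{\left(g \right)} = \left(800 - 12571\right) - \left(2 - 58 \left(\frac{358}{7}\right)^{2} + 2 \left(\frac{358}{7}\right)^{3}\right) = -11771 - \left(2 - \frac{7433512}{49} + 2 \cdot \frac{45882712}{343}\right) = -11771 - \left(2 - \frac{7433512}{49} + \frac{91765424}{343}\right) = -11771 - \frac{39731526}{343} = - \frac{43768979}{343}$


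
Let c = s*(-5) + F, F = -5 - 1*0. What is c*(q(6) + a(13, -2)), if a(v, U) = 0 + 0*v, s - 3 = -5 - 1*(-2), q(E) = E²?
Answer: -180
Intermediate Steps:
F = -5 (F = -5 + 0 = -5)
s = 0 (s = 3 + (-5 - 1*(-2)) = 3 + (-5 + 2) = 3 - 3 = 0)
a(v, U) = 0 (a(v, U) = 0 + 0 = 0)
c = -5 (c = 0*(-5) - 5 = 0 - 5 = -5)
c*(q(6) + a(13, -2)) = -5*(6² + 0) = -5*(36 + 0) = -5*36 = -180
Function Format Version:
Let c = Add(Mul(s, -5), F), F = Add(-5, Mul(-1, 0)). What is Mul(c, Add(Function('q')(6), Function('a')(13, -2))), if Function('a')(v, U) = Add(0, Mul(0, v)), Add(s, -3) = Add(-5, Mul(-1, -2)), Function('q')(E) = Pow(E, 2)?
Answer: -180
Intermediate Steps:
F = -5 (F = Add(-5, 0) = -5)
s = 0 (s = Add(3, Add(-5, Mul(-1, -2))) = Add(3, Add(-5, 2)) = Add(3, -3) = 0)
Function('a')(v, U) = 0 (Function('a')(v, U) = Add(0, 0) = 0)
c = -5 (c = Add(Mul(0, -5), -5) = Add(0, -5) = -5)
Mul(c, Add(Function('q')(6), Function('a')(13, -2))) = Mul(-5, Add(Pow(6, 2), 0)) = Mul(-5, Add(36, 0)) = Mul(-5, 36) = -180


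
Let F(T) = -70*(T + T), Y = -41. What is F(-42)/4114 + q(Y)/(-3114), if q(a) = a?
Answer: 9239497/6405498 ≈ 1.4424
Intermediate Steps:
F(T) = -140*T
F(-42)/4114 + q(Y)/(-3114) = -140*(-42)/4114 - 41/(-3114) = 5880*(1/4114) - 41*(-1/3114) = 2940/2057 + 41/3114 = 9239497/6405498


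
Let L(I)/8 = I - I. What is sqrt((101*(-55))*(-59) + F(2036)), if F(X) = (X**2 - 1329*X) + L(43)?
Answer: sqrt(1767197) ≈ 1329.4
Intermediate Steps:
L(I) = 0 (L(I) = 8*(I - I) = 8*0 = 0)
F(X) = X**2 - 1329*X (F(X) = (X**2 - 1329*X) + 0 = X**2 - 1329*X)
sqrt((101*(-55))*(-59) + F(2036)) = sqrt((101*(-55))*(-59) + 2036*(-1329 + 2036)) = sqrt(-5555*(-59) + 2036*707) = sqrt(327745 + 1439452) = sqrt(1767197)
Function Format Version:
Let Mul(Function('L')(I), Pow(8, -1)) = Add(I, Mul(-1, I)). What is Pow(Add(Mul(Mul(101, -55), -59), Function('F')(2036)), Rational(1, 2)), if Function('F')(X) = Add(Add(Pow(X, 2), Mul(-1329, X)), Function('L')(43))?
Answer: Pow(1767197, Rational(1, 2)) ≈ 1329.4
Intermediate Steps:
Function('L')(I) = 0 (Function('L')(I) = Mul(8, Add(I, Mul(-1, I))) = Mul(8, 0) = 0)
Function('F')(X) = Add(Pow(X, 2), Mul(-1329, X)) (Function('F')(X) = Add(Add(Pow(X, 2), Mul(-1329, X)), 0) = Add(Pow(X, 2), Mul(-1329, X)))
Pow(Add(Mul(Mul(101, -55), -59), Function('F')(2036)), Rational(1, 2)) = Pow(Add(Mul(Mul(101, -55), -59), Mul(2036, Add(-1329, 2036))), Rational(1, 2)) = Pow(Add(Mul(-5555, -59), Mul(2036, 707)), Rational(1, 2)) = Pow(Add(327745, 1439452), Rational(1, 2)) = Pow(1767197, Rational(1, 2))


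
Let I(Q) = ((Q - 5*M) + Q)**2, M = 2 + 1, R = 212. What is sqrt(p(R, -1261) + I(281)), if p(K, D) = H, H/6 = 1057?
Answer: sqrt(305551) ≈ 552.77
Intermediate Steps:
H = 6342 (H = 6*1057 = 6342)
M = 3
p(K, D) = 6342
I(Q) = (-15 + 2*Q)**2 (I(Q) = ((Q - 5*3) + Q)**2 = ((Q - 15) + Q)**2 = ((-15 + Q) + Q)**2 = (-15 + 2*Q)**2)
sqrt(p(R, -1261) + I(281)) = sqrt(6342 + (-15 + 2*281)**2) = sqrt(6342 + (-15 + 562)**2) = sqrt(6342 + 547**2) = sqrt(6342 + 299209) = sqrt(305551)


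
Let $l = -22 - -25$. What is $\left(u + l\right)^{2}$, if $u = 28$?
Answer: $961$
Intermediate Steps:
$l = 3$ ($l = -22 + 25 = 3$)
$\left(u + l\right)^{2} = \left(28 + 3\right)^{2} = 31^{2} = 961$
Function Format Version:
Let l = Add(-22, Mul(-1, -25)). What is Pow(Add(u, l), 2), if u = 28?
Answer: 961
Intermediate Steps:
l = 3 (l = Add(-22, 25) = 3)
Pow(Add(u, l), 2) = Pow(Add(28, 3), 2) = Pow(31, 2) = 961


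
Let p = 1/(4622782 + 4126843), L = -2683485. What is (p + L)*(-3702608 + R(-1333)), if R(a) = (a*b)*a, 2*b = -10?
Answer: 295537552859436273572/8749625 ≈ 3.3777e+13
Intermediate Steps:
b = -5 (b = (½)*(-10) = -5)
R(a) = -5*a² (R(a) = (a*(-5))*a = (-5*a)*a = -5*a²)
p = 1/8749625 ≈ 1.1429e-7
(p + L)*(-3702608 + R(-1333)) = (1/8749625 - 2683485)*(-3702608 - 5*(-1333)²) = -23479487443124*(-3702608 - 5*1776889)/8749625 = -23479487443124*(-3702608 - 8884445)/8749625 = -23479487443124/8749625*(-12587053) = 295537552859436273572/8749625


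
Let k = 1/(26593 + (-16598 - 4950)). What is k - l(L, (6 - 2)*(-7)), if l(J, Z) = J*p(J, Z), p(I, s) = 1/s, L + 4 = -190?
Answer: -489351/70630 ≈ -6.9284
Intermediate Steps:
L = -194 (L = -4 - 190 = -194)
k = 1/5045 (k = 1/(26593 - 21548) = 1/5045 ≈ 0.00019822)
l(J, Z) = J/Z
k - l(L, (6 - 2)*(-7)) = 1/5045 - (-194)/((6 - 2)*(-7)) = 1/5045 - (-194)/(4*(-7)) = 1/5045 - (-194)/(-28) = 1/5045 - (-194)*(-1)/28 = 1/5045 - 1*97/14 = 1/5045 - 97/14 = -489351/70630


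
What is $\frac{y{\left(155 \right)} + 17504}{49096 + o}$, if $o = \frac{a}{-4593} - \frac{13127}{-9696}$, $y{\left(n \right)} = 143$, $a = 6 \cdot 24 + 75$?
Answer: $\frac{261962232672}{728828692925} \approx 0.35943$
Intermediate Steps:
$a = 219$ ($a = 144 + 75 = 219$)
$o = \frac{19389629}{14844576}$ ($o = \frac{219}{-4593} - \frac{13127}{-9696} = 219 \left(- \frac{1}{4593}\right) - - \frac{13127}{9696} = - \frac{73}{1531} + \frac{13127}{9696} = \frac{19389629}{14844576} \approx 1.3062$)
$\frac{y{\left(155 \right)} + 17504}{49096 + o} = \frac{143 + 17504}{49096 + \frac{19389629}{14844576}} = \frac{17647}{\frac{728828692925}{14844576}} = 17647 \cdot \frac{14844576}{728828692925} = \frac{261962232672}{728828692925}$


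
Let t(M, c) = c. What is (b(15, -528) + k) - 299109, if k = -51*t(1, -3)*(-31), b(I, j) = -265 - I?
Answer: -304132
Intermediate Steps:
k = -4743 (k = -51*(-3)*(-31) = 153*(-31) = -4743)
(b(15, -528) + k) - 299109 = ((-265 - 1*15) - 4743) - 299109 = ((-265 - 15) - 4743) - 299109 = (-280 - 4743) - 299109 = -5023 - 299109 = -304132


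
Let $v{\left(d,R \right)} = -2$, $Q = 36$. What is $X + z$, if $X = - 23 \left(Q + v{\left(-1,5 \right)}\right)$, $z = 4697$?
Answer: $3915$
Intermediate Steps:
$X = -782$ ($X = - 23 \left(36 - 2\right) = \left(-23\right) 34 = -782$)
$X + z = -782 + 4697 = 3915$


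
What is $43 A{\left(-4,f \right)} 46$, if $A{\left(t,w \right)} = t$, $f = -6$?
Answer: $-7912$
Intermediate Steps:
$43 A{\left(-4,f \right)} 46 = 43 \left(-4\right) 46 = \left(-172\right) 46 = -7912$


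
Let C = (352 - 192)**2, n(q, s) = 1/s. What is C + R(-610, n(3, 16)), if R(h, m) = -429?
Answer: 25171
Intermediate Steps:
C = 25600 (C = 160**2 = 25600)
C + R(-610, n(3, 16)) = 25600 - 429 = 25171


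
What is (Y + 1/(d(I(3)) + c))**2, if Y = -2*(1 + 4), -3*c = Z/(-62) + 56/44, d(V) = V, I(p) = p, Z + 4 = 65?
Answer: 3290628496/35295481 ≈ 93.231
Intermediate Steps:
Z = 61 (Z = -4 + 65 = 61)
c = -197/2046 (c = -(61/(-62) + 56/44)/3 = -(61*(-1/62) + 56*(1/44))/3 = -(-61/62 + 14/11)/3 = -1/3*197/682 = -197/2046 ≈ -0.096285)
Y = -10 (Y = -2*5 = -10)
(Y + 1/(d(I(3)) + c))**2 = (-10 + 1/(3 - 197/2046))**2 = (-10 + 1/(5941/2046))**2 = (-10 + 2046/5941)**2 = (-57364/5941)**2 = 3290628496/35295481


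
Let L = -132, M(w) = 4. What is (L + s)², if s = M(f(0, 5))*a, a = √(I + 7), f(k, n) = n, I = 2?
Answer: 14400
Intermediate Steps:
a = 3 (a = √(2 + 7) = √9 = 3)
s = 12 (s = 4*3 = 12)
(L + s)² = (-132 + 12)² = (-120)² = 14400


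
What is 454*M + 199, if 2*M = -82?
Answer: -18415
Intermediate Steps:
M = -41 (M = (½)*(-82) = -41)
454*M + 199 = 454*(-41) + 199 = -18614 + 199 = -18415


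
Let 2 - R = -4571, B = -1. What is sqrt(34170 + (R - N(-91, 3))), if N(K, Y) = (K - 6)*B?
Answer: 3*sqrt(4294) ≈ 196.59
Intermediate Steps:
R = 4573 (R = 2 - 1*(-4571) = 2 + 4571 = 4573)
N(K, Y) = 6 - K (N(K, Y) = (K - 6)*(-1) = (-6 + K)*(-1) = 6 - K)
sqrt(34170 + (R - N(-91, 3))) = sqrt(34170 + (4573 - (6 - 1*(-91)))) = sqrt(34170 + (4573 - (6 + 91))) = sqrt(34170 + (4573 - 1*97)) = sqrt(34170 + (4573 - 97)) = sqrt(34170 + 4476) = sqrt(38646) = 3*sqrt(4294)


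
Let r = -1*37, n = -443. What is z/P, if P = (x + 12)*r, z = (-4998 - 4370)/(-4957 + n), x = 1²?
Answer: -1171/324675 ≈ -0.0036067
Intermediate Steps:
x = 1
r = -37
z = 1171/675 (z = (-4998 - 4370)/(-4957 - 443) = -9368/(-5400) = -9368*(-1/5400) = 1171/675 ≈ 1.7348)
P = -481 (P = (1 + 12)*(-37) = 13*(-37) = -481)
z/P = (1171/675)/(-481) = (1171/675)*(-1/481) = -1171/324675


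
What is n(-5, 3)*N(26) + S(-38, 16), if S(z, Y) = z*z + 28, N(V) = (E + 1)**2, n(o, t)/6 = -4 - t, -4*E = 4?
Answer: 1472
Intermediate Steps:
E = -1 (E = -1/4*4 = -1)
n(o, t) = -24 - 6*t (n(o, t) = 6*(-4 - t) = -24 - 6*t)
N(V) = 0 (N(V) = (-1 + 1)**2 = 0**2 = 0)
S(z, Y) = 28 + z**2 (S(z, Y) = z**2 + 28 = 28 + z**2)
n(-5, 3)*N(26) + S(-38, 16) = (-24 - 6*3)*0 + (28 + (-38)**2) = (-24 - 18)*0 + (28 + 1444) = -42*0 + 1472 = 0 + 1472 = 1472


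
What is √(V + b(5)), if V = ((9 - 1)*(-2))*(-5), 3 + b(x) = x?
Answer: √82 ≈ 9.0554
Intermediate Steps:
b(x) = -3 + x
V = 80 (V = (8*(-2))*(-5) = -16*(-5) = 80)
√(V + b(5)) = √(80 + (-3 + 5)) = √(80 + 2) = √82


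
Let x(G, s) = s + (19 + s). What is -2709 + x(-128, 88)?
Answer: -2514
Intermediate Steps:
x(G, s) = 19 + 2*s
-2709 + x(-128, 88) = -2709 + (19 + 2*88) = -2709 + (19 + 176) = -2709 + 195 = -2514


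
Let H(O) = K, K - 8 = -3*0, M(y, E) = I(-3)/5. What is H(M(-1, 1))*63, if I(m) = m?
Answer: 504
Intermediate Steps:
M(y, E) = -3/5
K = 8 (K = 8 - 3*0 = 8 + 0 = 8)
H(O) = 8
H(M(-1, 1))*63 = 8*63 = 504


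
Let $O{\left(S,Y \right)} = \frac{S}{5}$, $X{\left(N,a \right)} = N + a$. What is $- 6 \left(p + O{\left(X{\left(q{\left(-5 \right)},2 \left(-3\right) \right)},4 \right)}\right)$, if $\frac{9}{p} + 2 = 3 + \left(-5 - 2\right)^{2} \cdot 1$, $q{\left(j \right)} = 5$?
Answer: $\frac{3}{25} \approx 0.12$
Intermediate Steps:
$p = \frac{9}{50}$ ($p = \frac{9}{-2 + \left(3 + \left(-5 - 2\right)^{2} \cdot 1\right)} = \frac{9}{-2 + \left(3 + \left(-7\right)^{2} \cdot 1\right)} = \frac{9}{-2 + \left(3 + 49 \cdot 1\right)} = \frac{9}{-2 + \left(3 + 49\right)} = \frac{9}{-2 + 52} = \frac{9}{50} \approx 0.18$)
$O{\left(S,Y \right)} = \frac{S}{5}$ ($O{\left(S,Y \right)} = S \frac{1}{5} = \frac{S}{5}$)
$- 6 \left(p + O{\left(X{\left(q{\left(-5 \right)},2 \left(-3\right) \right)},4 \right)}\right) = - 6 \left(\frac{9}{50} + \frac{5 + 2 \left(-3\right)}{5}\right) = - 6 \left(\frac{9}{50} + \frac{5 - 6}{5}\right) = - 6 \left(\frac{9}{50} + \frac{1}{5} \left(-1\right)\right) = - 6 \left(\frac{9}{50} - \frac{1}{5}\right) = \left(-6\right) \left(- \frac{1}{50}\right) = \frac{3}{25}$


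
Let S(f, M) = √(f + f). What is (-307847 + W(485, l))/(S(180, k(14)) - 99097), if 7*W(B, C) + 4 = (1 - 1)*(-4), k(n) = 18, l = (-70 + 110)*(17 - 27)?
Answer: 213547395501/68741505343 + 12929598*√10/68741505343 ≈ 3.1071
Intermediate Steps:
l = -400 (l = 40*(-10) = -400)
S(f, M) = √2*√f (S(f, M) = √(2*f) = √2*√f)
W(B, C) = -4/7 (W(B, C) = -4/7 + ((1 - 1)*(-4))/7 = -4/7 + (0*(-4))/7 = -4/7 + (⅐)*0 = -4/7 + 0 = -4/7)
(-307847 + W(485, l))/(S(180, k(14)) - 99097) = (-307847 - 4/7)/(√2*√180 - 99097) = -2154933/(7*(√2*(6*√5) - 99097)) = -2154933/(7*(6*√10 - 99097)) = -2154933/(7*(-99097 + 6*√10))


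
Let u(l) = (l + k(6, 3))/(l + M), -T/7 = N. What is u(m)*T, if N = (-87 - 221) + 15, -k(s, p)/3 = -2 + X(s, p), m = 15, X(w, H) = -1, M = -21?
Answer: -8204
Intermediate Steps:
k(s, p) = 9 (k(s, p) = -3*(-2 - 1) = -3*(-3) = 9)
N = -293 (N = -308 + 15 = -293)
T = 2051 (T = -7*(-293) = 2051)
u(l) = (9 + l)/(-21 + l) (u(l) = (l + 9)/(l - 21) = (9 + l)/(-21 + l))
u(m)*T = ((9 + 15)/(-21 + 15))*2051 = (24/(-6))*2051 = -1/6*24*2051 = -4*2051 = -8204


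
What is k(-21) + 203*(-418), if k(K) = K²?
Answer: -84413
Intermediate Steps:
k(-21) + 203*(-418) = (-21)² + 203*(-418) = 441 - 84854 = -84413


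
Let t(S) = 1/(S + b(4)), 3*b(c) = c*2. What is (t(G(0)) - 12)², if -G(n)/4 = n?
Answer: 8649/64 ≈ 135.14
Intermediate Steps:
G(n) = -4*n
b(c) = 2*c/3 (b(c) = (c*2)/3 = (2*c)/3 = 2*c/3)
t(S) = 1/(8/3 + S) (t(S) = 1/(S + (⅔)*4) = 1/(S + 8/3) = 1/(8/3 + S))
(t(G(0)) - 12)² = (3/(8 + 3*(-4*0)) - 12)² = (3/(8 + 3*0) - 12)² = (3/(8 + 0) - 12)² = (3/8 - 12)² = (-93/8)² = 8649/64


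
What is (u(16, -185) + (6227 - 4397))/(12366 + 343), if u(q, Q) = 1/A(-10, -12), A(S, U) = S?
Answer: 18299/127090 ≈ 0.14398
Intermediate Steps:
u(q, Q) = -⅒ (u(q, Q) = 1/(-10) = -⅒)
(u(16, -185) + (6227 - 4397))/(12366 + 343) = (-⅒ + (6227 - 4397))/(12366 + 343) = (-⅒ + 1830)/12709 = (18299/10)*(1/12709) = 18299/127090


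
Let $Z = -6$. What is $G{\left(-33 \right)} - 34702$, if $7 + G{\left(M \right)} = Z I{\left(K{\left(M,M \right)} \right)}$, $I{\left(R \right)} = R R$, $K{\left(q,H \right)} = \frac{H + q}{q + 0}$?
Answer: $-34733$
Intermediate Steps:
$K{\left(q,H \right)} = \frac{H + q}{q}$
$I{\left(R \right)} = R^{2}$
$G{\left(M \right)} = -31$ ($G{\left(M \right)} = -7 - 6 \left(\frac{M + M}{M}\right)^{2} = -7 - 6 \left(\frac{2 M}{M}\right)^{2} = -7 - 6 \cdot 2^{2} = -7 - 24 = -31$)
$G{\left(-33 \right)} - 34702 = -31 - 34702 = -34733$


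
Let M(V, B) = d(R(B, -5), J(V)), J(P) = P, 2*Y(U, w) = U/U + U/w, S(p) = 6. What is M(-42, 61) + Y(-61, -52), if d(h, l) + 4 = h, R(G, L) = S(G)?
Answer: 321/104 ≈ 3.0865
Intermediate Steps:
Y(U, w) = 1/2 + U/(2*w) (Y(U, w) = (U/U + U/w)/2 = (1 + U/w)/2 = 1/2 + U/(2*w))
R(G, L) = 6
d(h, l) = -4 + h
M(V, B) = 2 (M(V, B) = -4 + 6 = 2)
M(-42, 61) + Y(-61, -52) = 2 + (1/2)*(-61 - 52)/(-52) = 2 + (1/2)*(-1/52)*(-113) = 2 + 113/104 = 321/104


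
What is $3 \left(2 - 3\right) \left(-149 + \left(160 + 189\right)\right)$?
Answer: $-600$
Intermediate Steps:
$3 \left(2 - 3\right) \left(-149 + \left(160 + 189\right)\right) = 3 \left(-1\right) \left(-149 + 349\right) = \left(-3\right) 200 = -600$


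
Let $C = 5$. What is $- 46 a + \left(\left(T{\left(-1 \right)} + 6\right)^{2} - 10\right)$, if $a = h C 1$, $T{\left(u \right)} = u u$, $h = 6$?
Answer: $-1341$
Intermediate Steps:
$T{\left(u \right)} = u^{2}$
$a = 30$ ($a = 6 \cdot 5 \cdot 1 = 30 \cdot 1 = 30$)
$- 46 a + \left(\left(T{\left(-1 \right)} + 6\right)^{2} - 10\right) = \left(-46\right) 30 - \left(10 - \left(\left(-1\right)^{2} + 6\right)^{2}\right) = -1380 - \left(10 - \left(1 + 6\right)^{2}\right) = -1380 - \left(10 - 7^{2}\right) = -1380 + \left(49 - 10\right) = -1380 + 39 = -1341$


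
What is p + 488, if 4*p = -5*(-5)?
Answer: 1977/4 ≈ 494.25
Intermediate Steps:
p = 25/4 (p = (-5*(-5))/4 = (¼)*25 = 25/4 ≈ 6.2500)
p + 488 = 25/4 + 488 = 1977/4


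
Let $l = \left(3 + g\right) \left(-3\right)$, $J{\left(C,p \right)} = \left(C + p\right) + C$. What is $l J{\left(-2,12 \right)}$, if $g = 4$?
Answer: $-168$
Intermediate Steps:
$J{\left(C,p \right)} = p + 2 C$
$l = -21$ ($l = \left(3 + 4\right) \left(-3\right) = 7 \left(-3\right) = -21$)
$l J{\left(-2,12 \right)} = - 21 \left(12 + 2 \left(-2\right)\right) = - 21 \left(12 - 4\right) = \left(-21\right) 8 = -168$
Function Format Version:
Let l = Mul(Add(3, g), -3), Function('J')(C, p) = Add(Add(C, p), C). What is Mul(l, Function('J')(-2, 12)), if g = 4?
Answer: -168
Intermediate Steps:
Function('J')(C, p) = Add(p, Mul(2, C))
l = -21 (l = Mul(Add(3, 4), -3) = Mul(7, -3) = -21)
Mul(l, Function('J')(-2, 12)) = Mul(-21, Add(12, Mul(2, -2))) = Mul(-21, Add(12, -4)) = Mul(-21, 8) = -168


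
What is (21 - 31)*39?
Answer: -390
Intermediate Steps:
(21 - 31)*39 = -10*39 = -390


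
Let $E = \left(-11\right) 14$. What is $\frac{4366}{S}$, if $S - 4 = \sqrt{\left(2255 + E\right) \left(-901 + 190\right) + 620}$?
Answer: $\frac{17464}{1493207} - \frac{4366 i \sqrt{1493191}}{1493207} \approx 0.011696 - 3.5729 i$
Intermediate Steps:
$E = -154$
$S = 4 + i \sqrt{1493191}$ ($S = 4 + \sqrt{\left(2255 - 154\right) \left(-901 + 190\right) + 620} = 4 + \sqrt{2101 \left(-711\right) + 620} = 4 + \sqrt{-1493811 + 620} = 4 + \sqrt{-1493191} = 4 + i \sqrt{1493191} \approx 4.0 + 1222.0 i$)
$\frac{4366}{S} = \frac{4366}{4 + i \sqrt{1493191}}$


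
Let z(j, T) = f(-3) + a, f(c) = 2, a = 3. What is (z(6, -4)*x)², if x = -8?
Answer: 1600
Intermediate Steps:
z(j, T) = 5 (z(j, T) = 2 + 3 = 5)
(z(6, -4)*x)² = (5*(-8))² = (-40)² = 1600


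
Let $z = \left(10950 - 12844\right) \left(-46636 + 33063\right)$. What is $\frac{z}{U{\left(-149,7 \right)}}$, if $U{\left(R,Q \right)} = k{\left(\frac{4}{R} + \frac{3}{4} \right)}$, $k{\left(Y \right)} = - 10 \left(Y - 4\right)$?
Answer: $\frac{1094394868}{1395} \approx 7.8451 \cdot 10^{5}$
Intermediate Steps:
$k{\left(Y \right)} = 40 - 10 Y$ ($k{\left(Y \right)} = - 10 \left(-4 + Y\right) = 40 - 10 Y$)
$U{\left(R,Q \right)} = \frac{65}{2} - \frac{40}{R}$ ($U{\left(R,Q \right)} = 40 - 10 \left(\frac{4}{R} + \frac{3}{4}\right) = 40 - 10 \left(\frac{3}{4} + \frac{4}{R}\right) = 40 - \left(\frac{15}{2} + \frac{40}{R}\right) = \frac{65}{2} - \frac{40}{R}$)
$z = 25707262$ ($z = \left(-1894\right) \left(-13573\right) = 25707262$)
$\frac{z}{U{\left(-149,7 \right)}} = \frac{25707262}{\frac{65}{2} - \frac{40}{-149}} = \frac{25707262}{\frac{65}{2} - - \frac{40}{149}} = \frac{25707262}{\frac{65}{2} + \frac{40}{149}} = \frac{25707262}{\frac{9765}{298}} = 25707262 \cdot \frac{298}{9765} = \frac{1094394868}{1395}$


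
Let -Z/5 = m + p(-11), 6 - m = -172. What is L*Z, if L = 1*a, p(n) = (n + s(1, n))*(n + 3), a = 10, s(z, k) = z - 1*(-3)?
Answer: -11700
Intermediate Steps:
s(z, k) = 3 + z (s(z, k) = z + 3 = 3 + z)
p(n) = (3 + n)*(4 + n) (p(n) = (n + (3 + 1))*(n + 3) = (n + 4)*(3 + n) = (4 + n)*(3 + n) = (3 + n)*(4 + n))
m = 178 (m = 6 - 1*(-172) = 6 + 172 = 178)
Z = -1170 (Z = -5*(178 + (12 + (-11)**2 + 7*(-11))) = -5*(178 + (12 + 121 - 77)) = -5*(178 + 56) = -5*234 = -1170)
L = 10 (L = 1*10 = 10)
L*Z = 10*(-1170) = -11700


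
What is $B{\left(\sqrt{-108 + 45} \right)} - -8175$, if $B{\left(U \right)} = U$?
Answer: $8175 + 3 i \sqrt{7} \approx 8175.0 + 7.9373 i$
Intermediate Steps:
$B{\left(\sqrt{-108 + 45} \right)} - -8175 = \sqrt{-108 + 45} - -8175 = \sqrt{-63} + 8175 = 3 i \sqrt{7} + 8175 = 8175 + 3 i \sqrt{7}$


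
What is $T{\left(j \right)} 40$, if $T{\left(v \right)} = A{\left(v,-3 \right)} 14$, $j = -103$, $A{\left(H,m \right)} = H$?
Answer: $-57680$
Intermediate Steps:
$T{\left(v \right)} = 14 v$ ($T{\left(v \right)} = v 14 = 14 v$)
$T{\left(j \right)} 40 = 14 \left(-103\right) 40 = \left(-1442\right) 40 = -57680$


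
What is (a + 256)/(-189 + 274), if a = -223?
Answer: 33/85 ≈ 0.38824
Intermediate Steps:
(a + 256)/(-189 + 274) = (-223 + 256)/(-189 + 274) = 33/85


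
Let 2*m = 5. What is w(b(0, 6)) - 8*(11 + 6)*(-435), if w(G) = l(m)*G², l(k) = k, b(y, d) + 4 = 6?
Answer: 59170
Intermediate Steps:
m = 5/2 (m = (½)*5 = 5/2 ≈ 2.5000)
b(y, d) = 2 (b(y, d) = -4 + 6 = 2)
w(G) = 5*G²/2
w(b(0, 6)) - 8*(11 + 6)*(-435) = (5/2)*2² - 8*(11 + 6)*(-435) = (5/2)*4 - 8*17*(-435) = 10 - 136*(-435) = 10 + 59160 = 59170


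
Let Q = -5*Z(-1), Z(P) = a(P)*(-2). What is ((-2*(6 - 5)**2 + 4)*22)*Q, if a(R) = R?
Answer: -440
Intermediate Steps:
Z(P) = -2*P (Z(P) = P*(-2) = -2*P)
Q = -10 (Q = -(-10)*(-1) = -5*2 = -10)
((-2*(6 - 5)**2 + 4)*22)*Q = ((-2*(6 - 5)**2 + 4)*22)*(-10) = ((-2*1**2 + 4)*22)*(-10) = ((-2*1 + 4)*22)*(-10) = ((-2 + 4)*22)*(-10) = (2*22)*(-10) = 44*(-10) = -440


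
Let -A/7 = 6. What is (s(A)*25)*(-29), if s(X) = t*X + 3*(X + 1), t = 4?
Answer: 210975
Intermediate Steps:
A = -42 (A = -7*6 = -42)
s(X) = 3 + 7*X (s(X) = 4*X + 3*(X + 1) = 4*X + 3*(1 + X) = 4*X + (3 + 3*X) = 3 + 7*X)
(s(A)*25)*(-29) = ((3 + 7*(-42))*25)*(-29) = ((3 - 294)*25)*(-29) = -291*25*(-29) = -7275*(-29) = 210975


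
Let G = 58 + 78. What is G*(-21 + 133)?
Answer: 15232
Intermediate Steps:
G = 136
G*(-21 + 133) = 136*(-21 + 133) = 136*112 = 15232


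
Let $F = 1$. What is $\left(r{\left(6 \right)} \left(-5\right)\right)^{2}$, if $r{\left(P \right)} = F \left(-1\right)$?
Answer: $25$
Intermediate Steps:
$r{\left(P \right)} = -1$ ($r{\left(P \right)} = 1 \left(-1\right) = -1$)
$\left(r{\left(6 \right)} \left(-5\right)\right)^{2} = \left(\left(-1\right) \left(-5\right)\right)^{2} = 5^{2} = 25$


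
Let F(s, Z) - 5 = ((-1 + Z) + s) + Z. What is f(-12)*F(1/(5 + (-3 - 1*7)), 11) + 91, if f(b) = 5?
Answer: 220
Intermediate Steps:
F(s, Z) = 4 + s + 2*Z (F(s, Z) = 5 + (((-1 + Z) + s) + Z) = 5 + ((-1 + Z + s) + Z) = 5 + (-1 + s + 2*Z) = 4 + s + 2*Z)
f(-12)*F(1/(5 + (-3 - 1*7)), 11) + 91 = 5*(4 + 1/(5 + (-3 - 1*7)) + 2*11) + 91 = 5*(4 + 1/(5 + (-3 - 7)) + 22) + 91 = 5*(4 + 1/(5 - 10) + 22) + 91 = 5*(4 + 1/(-5) + 22) + 91 = 5*(4 - ⅕ + 22) + 91 = 5*(129/5) + 91 = 129 + 91 = 220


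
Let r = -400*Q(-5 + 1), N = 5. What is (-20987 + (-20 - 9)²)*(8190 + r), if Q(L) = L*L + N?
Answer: 4230660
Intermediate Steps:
Q(L) = 5 + L² (Q(L) = L*L + 5 = L² + 5 = 5 + L²)
r = -8400 (r = -400*(5 + (-5 + 1)²) = -400*(5 + (-4)²) = -400*(5 + 16) = -400*21 = -8400)
(-20987 + (-20 - 9)²)*(8190 + r) = (-20987 + (-20 - 9)²)*(8190 - 8400) = (-20987 + (-29)²)*(-210) = (-20987 + 841)*(-210) = -20146*(-210) = 4230660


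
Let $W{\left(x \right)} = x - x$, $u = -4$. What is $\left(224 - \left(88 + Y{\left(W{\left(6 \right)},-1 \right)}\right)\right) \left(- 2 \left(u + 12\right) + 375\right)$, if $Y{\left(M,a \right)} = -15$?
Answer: $54209$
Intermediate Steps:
$W{\left(x \right)} = 0$
$\left(224 - \left(88 + Y{\left(W{\left(6 \right)},-1 \right)}\right)\right) \left(- 2 \left(u + 12\right) + 375\right) = \left(224 - 73\right) \left(- 2 \left(-4 + 12\right) + 375\right) = \left(224 + \left(-88 + 15\right)\right) \left(\left(-2\right) 8 + 375\right) = \left(224 - 73\right) \left(-16 + 375\right) = 151 \cdot 359 = 54209$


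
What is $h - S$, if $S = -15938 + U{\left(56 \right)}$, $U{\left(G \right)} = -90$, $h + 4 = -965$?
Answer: $15059$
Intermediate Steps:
$h = -969$ ($h = -4 - 965 = -969$)
$S = -16028$ ($S = -15938 - 90 = -16028$)
$h - S = -969 - -16028 = -969 + 16028 = 15059$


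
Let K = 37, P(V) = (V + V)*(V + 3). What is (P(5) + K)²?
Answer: 13689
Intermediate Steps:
P(V) = 2*V*(3 + V) (P(V) = (2*V)*(3 + V) = 2*V*(3 + V))
(P(5) + K)² = (2*5*(3 + 5) + 37)² = (2*5*8 + 37)² = (80 + 37)² = 117² = 13689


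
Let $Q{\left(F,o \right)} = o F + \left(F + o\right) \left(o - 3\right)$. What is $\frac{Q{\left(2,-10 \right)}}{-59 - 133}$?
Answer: $- \frac{7}{16} \approx -0.4375$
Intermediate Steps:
$Q{\left(F,o \right)} = F o + \left(-3 + o\right) \left(F + o\right)$ ($Q{\left(F,o \right)} = F o + \left(F + o\right) \left(-3 + o\right) = F o + \left(-3 + o\right) \left(F + o\right)$)
$\frac{Q{\left(2,-10 \right)}}{-59 - 133} = \frac{\left(-10\right)^{2} - 6 - -30 + 2 \cdot 2 \left(-10\right)}{-59 - 133} = \frac{100 - 6 + 30 - 40}{-192} = \left(- \frac{1}{192}\right) 84 = - \frac{7}{16}$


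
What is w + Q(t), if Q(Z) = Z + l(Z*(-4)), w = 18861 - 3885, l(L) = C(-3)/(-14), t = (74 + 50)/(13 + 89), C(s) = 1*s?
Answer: 10693885/714 ≈ 14977.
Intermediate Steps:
C(s) = s
t = 62/51 (t = 124/102 = 124*(1/102) = 62/51 ≈ 1.2157)
l(L) = 3/14 (l(L) = -3/(-14) = -3*(-1/14) = 3/14)
w = 14976
Q(Z) = 3/14 + Z (Q(Z) = Z + 3/14 = 3/14 + Z)
w + Q(t) = 14976 + (3/14 + 62/51) = 14976 + 1021/714 = 10693885/714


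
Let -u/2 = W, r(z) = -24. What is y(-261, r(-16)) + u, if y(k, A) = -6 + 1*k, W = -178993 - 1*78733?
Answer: 515185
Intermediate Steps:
W = -257726 (W = -178993 - 78733 = -257726)
u = 515452 (u = -2*(-257726) = 515452)
y(k, A) = -6 + k
y(-261, r(-16)) + u = (-6 - 261) + 515452 = -267 + 515452 = 515185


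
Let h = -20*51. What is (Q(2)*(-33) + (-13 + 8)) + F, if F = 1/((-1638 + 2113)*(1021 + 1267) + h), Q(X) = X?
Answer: -77090379/1085780 ≈ -71.000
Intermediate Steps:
h = -1020
F = 1/1085780 (F = 1/((-1638 + 2113)*(1021 + 1267) - 1020) = 1/(475*2288 - 1020) = 1/(1086800 - 1020) = 1/1085780 ≈ 9.2100e-7)
(Q(2)*(-33) + (-13 + 8)) + F = (2*(-33) + (-13 + 8)) + 1/1085780 = (-66 - 5) + 1/1085780 = -71 + 1/1085780 = -77090379/1085780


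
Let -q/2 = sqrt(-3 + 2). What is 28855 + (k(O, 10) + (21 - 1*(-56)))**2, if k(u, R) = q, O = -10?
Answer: 34780 - 308*I ≈ 34780.0 - 308.0*I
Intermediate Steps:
q = -2*I (q = -2*sqrt(-3 + 2) = -2*I ≈ -2.0*I)
k(u, R) = -2*I
28855 + (k(O, 10) + (21 - 1*(-56)))**2 = 28855 + (-2*I + (21 - 1*(-56)))**2 = 28855 + (-2*I + (21 + 56))**2 = 28855 + (-2*I + 77)**2 = 28855 + (77 - 2*I)**2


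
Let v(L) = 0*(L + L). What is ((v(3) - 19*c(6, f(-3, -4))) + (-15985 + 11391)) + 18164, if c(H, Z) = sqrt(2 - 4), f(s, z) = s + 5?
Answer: 13570 - 19*I*sqrt(2) ≈ 13570.0 - 26.87*I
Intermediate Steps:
f(s, z) = 5 + s
c(H, Z) = I*sqrt(2) (c(H, Z) = sqrt(-2) = I*sqrt(2))
v(L) = 0 (v(L) = 0*(2*L) = 0)
((v(3) - 19*c(6, f(-3, -4))) + (-15985 + 11391)) + 18164 = ((0 - 19*I*sqrt(2)) + (-15985 + 11391)) + 18164 = ((0 - 19*I*sqrt(2)) - 4594) + 18164 = (-19*I*sqrt(2) - 4594) + 18164 = (-4594 - 19*I*sqrt(2)) + 18164 = 13570 - 19*I*sqrt(2)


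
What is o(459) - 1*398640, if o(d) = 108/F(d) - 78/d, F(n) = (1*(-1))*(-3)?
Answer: -60986438/153 ≈ -3.9860e+5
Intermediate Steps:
F(n) = 3 (F(n) = -1*(-3) = 3)
o(d) = 36 - 78/d (o(d) = 108/3 - 78/d = 108*(1/3) - 78/d = 36 - 78/d)
o(459) - 1*398640 = (36 - 78/459) - 1*398640 = (36 - 78*1/459) - 398640 = (36 - 26/153) - 398640 = 5482/153 - 398640 = -60986438/153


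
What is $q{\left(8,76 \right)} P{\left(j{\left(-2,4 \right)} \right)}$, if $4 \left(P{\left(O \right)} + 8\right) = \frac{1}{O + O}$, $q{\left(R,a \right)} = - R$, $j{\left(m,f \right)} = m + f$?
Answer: $\frac{127}{2} \approx 63.5$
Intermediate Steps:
$j{\left(m,f \right)} = f + m$
$P{\left(O \right)} = -8 + \frac{1}{8 O}$ ($P{\left(O \right)} = -8 + \frac{1}{4 \left(O + O\right)} = -8 + \frac{1}{4 \cdot 2 O} = -8 + \frac{\frac{1}{2} \frac{1}{O}}{4} = -8 + \frac{1}{8 O}$)
$q{\left(8,76 \right)} P{\left(j{\left(-2,4 \right)} \right)} = \left(-1\right) 8 \left(-8 + \frac{1}{8 \left(4 - 2\right)}\right) = - 8 \left(-8 + \frac{1}{8 \cdot 2}\right) = - 8 \left(-8 + \frac{1}{8} \cdot \frac{1}{2}\right) = - 8 \left(-8 + \frac{1}{16}\right) = \left(-8\right) \left(- \frac{127}{16}\right) = \frac{127}{2}$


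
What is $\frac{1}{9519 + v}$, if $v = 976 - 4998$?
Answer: $\frac{1}{5497} \approx 0.00018192$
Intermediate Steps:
$v = -4022$
$\frac{1}{9519 + v} = \frac{1}{9519 - 4022} = \frac{1}{5497}$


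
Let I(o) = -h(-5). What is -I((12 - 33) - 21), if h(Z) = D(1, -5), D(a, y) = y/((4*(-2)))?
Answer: 5/8 ≈ 0.62500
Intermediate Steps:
D(a, y) = -y/8 (D(a, y) = y/(-8) = y*(-⅛) = -y/8)
h(Z) = 5/8 (h(Z) = -⅛*(-5) = 5/8)
I(o) = -5/8 (I(o) = -1*5/8 = -5/8)
-I((12 - 33) - 21) = -1*(-5/8) = 5/8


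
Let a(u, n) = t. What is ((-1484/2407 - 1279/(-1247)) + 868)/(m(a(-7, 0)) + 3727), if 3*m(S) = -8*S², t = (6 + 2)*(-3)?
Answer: 89881213/226770691 ≈ 0.39635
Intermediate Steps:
t = -24 (t = 8*(-3) = -24)
a(u, n) = -24
m(S) = -8*S²/3 (m(S) = (-8*S²)/3 = -8*S²/3)
((-1484/2407 - 1279/(-1247)) + 868)/(m(a(-7, 0)) + 3727) = ((-1484/2407 - 1279/(-1247)) + 868)/(-8/3*(-24)² + 3727) = ((-1484*1/2407 - 1279*(-1/1247)) + 868)/(-8/3*576 + 3727) = ((-1484/2407 + 1279/1247) + 868)/(-1536 + 3727) = (42345/103501 + 868)/2191 = (89881213/103501)*(1/2191) = 89881213/226770691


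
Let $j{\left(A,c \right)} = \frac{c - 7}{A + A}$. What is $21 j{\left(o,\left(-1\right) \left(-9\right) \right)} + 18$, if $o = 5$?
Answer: $\frac{111}{5} \approx 22.2$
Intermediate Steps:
$j{\left(A,c \right)} = \frac{-7 + c}{2 A}$
$21 j{\left(o,\left(-1\right) \left(-9\right) \right)} + 18 = 21 \frac{-7 - -9}{2 \cdot 5} + 18 = 21 \cdot \frac{1}{2} \cdot \frac{1}{5} \left(-7 + 9\right) + 18 = 21 \cdot \frac{1}{2} \cdot \frac{1}{5} \cdot 2 + 18 = 21 \cdot \frac{1}{5} + 18 = \frac{21}{5} + 18 = \frac{111}{5}$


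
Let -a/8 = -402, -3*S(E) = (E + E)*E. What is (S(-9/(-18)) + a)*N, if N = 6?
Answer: 19295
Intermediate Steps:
S(E) = -2*E²/3 (S(E) = -(E + E)*E/3 = -2*E*E/3 = -2*E²/3)
a = 3216 (a = -8*(-402) = 3216)
(S(-9/(-18)) + a)*N = (-2*(-9/(-18))²/3 + 3216)*6 = (-2*(-9*(-1/18))²/3 + 3216)*6 = (-2*(½)²/3 + 3216)*6 = (-⅔*¼ + 3216)*6 = (-⅙ + 3216)*6 = (19295/6)*6 = 19295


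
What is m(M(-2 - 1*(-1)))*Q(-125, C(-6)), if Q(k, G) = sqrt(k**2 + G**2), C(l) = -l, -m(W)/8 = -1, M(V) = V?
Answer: 8*sqrt(15661) ≈ 1001.2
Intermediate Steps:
m(W) = 8 (m(W) = -8*(-1) = 8)
Q(k, G) = sqrt(G**2 + k**2)
m(M(-2 - 1*(-1)))*Q(-125, C(-6)) = 8*sqrt((-1*(-6))**2 + (-125)**2) = 8*sqrt(6**2 + 15625) = 8*sqrt(36 + 15625) = 8*sqrt(15661)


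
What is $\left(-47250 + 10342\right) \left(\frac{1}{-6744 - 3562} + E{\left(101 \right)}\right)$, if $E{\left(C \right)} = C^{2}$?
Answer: $- \frac{1940096793270}{5153} \approx -3.765 \cdot 10^{8}$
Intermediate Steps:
$\left(-47250 + 10342\right) \left(\frac{1}{-6744 - 3562} + E{\left(101 \right)}\right) = \left(-47250 + 10342\right) \left(\frac{1}{-6744 - 3562} + 101^{2}\right) = - 36908 \left(\frac{1}{-10306} + 10201\right) = - 36908 \left(- \frac{1}{10306} + 10201\right) = \left(-36908\right) \frac{105131505}{10306} = - \frac{1940096793270}{5153}$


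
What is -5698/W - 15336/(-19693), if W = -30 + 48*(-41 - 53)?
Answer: 90933413/44722803 ≈ 2.0333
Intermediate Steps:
W = -4542 (W = -30 + 48*(-94) = -30 - 4512 = -4542)
-5698/W - 15336/(-19693) = -5698/(-4542) - 15336/(-19693) = -5698*(-1/4542) - 15336*(-1/19693) = 2849/2271 + 15336/19693 = 90933413/44722803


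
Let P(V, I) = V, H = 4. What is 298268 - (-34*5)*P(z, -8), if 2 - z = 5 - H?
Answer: 298438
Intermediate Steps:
z = 1 (z = 2 - (5 - 1*4) = 2 - (5 - 4) = 2 - 1*1 = 2 - 1 = 1)
298268 - (-34*5)*P(z, -8) = 298268 - (-34*5) = 298268 - (-170) = 298268 - 1*(-170) = 298268 + 170 = 298438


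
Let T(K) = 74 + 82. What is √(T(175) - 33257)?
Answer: I*√33101 ≈ 181.94*I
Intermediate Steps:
T(K) = 156
√(T(175) - 33257) = √(156 - 33257) = √(-33101) = I*√33101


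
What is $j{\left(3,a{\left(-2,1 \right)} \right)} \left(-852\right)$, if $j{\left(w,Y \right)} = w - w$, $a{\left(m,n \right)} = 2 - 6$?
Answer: $0$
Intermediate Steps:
$a{\left(m,n \right)} = -4$ ($a{\left(m,n \right)} = 2 - 6 = -4$)
$j{\left(w,Y \right)} = 0$
$j{\left(3,a{\left(-2,1 \right)} \right)} \left(-852\right) = 0 \left(-852\right) = 0$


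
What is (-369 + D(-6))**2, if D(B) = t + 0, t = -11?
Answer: 144400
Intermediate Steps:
D(B) = -11 (D(B) = -11 + 0 = -11)
(-369 + D(-6))**2 = (-369 - 11)**2 = (-380)**2 = 144400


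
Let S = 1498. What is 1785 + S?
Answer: 3283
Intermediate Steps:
1785 + S = 1785 + 1498 = 3283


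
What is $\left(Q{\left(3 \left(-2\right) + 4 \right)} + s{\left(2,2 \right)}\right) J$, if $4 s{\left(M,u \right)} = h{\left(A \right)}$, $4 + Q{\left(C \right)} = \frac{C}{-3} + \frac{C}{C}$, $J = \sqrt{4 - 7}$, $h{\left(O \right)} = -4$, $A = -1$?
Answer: $- \frac{10 i \sqrt{3}}{3} \approx - 5.7735 i$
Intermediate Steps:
$J = i \sqrt{3}$ ($J = \sqrt{-3} = i \sqrt{3} \approx 1.732 i$)
$Q{\left(C \right)} = -3 - \frac{C}{3}$ ($Q{\left(C \right)} = -4 + \left(\frac{C}{-3} + \frac{C}{C}\right) = -4 + \left(C \left(- \frac{1}{3}\right) + 1\right) = -4 - \left(-1 + \frac{C}{3}\right) = -3 - \frac{C}{3}$)
$s{\left(M,u \right)} = -1$ ($s{\left(M,u \right)} = \frac{1}{4} \left(-4\right) = -1$)
$\left(Q{\left(3 \left(-2\right) + 4 \right)} + s{\left(2,2 \right)}\right) J = \left(\left(-3 - \frac{3 \left(-2\right) + 4}{3}\right) - 1\right) i \sqrt{3} = \left(\left(-3 - \frac{-6 + 4}{3}\right) - 1\right) i \sqrt{3} = \left(\left(-3 - - \frac{2}{3}\right) - 1\right) i \sqrt{3} = \left(\left(-3 + \frac{2}{3}\right) - 1\right) i \sqrt{3} = \left(- \frac{7}{3} - 1\right) i \sqrt{3} = - \frac{10 i \sqrt{3}}{3}$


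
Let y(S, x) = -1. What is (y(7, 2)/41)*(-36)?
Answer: 36/41 ≈ 0.87805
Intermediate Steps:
(y(7, 2)/41)*(-36) = (-1/41)*(-36) = ((1/41)*(-1))*(-36) = -1/41*(-36) = 36/41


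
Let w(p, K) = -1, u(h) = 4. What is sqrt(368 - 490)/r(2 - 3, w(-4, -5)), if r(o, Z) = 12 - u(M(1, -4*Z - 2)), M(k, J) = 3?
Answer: I*sqrt(122)/8 ≈ 1.3807*I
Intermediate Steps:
r(o, Z) = 8 (r(o, Z) = 12 - 1*4 = 12 - 4 = 8)
sqrt(368 - 490)/r(2 - 3, w(-4, -5)) = sqrt(368 - 490)/8 = sqrt(-122)*(1/8) = (I*sqrt(122))*(1/8) = I*sqrt(122)/8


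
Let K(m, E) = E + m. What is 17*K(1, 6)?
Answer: 119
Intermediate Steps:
17*K(1, 6) = 17*(6 + 1) = 17*7 = 119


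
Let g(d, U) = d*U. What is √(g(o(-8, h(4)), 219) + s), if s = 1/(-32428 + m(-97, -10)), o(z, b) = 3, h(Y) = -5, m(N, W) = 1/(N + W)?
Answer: √97653646432914/385533 ≈ 25.632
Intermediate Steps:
s = -107/3469797 (s = 1/(-32428 + 1/(-97 - 10)) = 1/(-32428 + 1/(-107)) = 1/(-32428 - 1/107) = 1/(-3469797/107) = -107/3469797 ≈ -3.0838e-5)
g(d, U) = U*d
√(g(o(-8, h(4)), 219) + s) = √(219*3 - 107/3469797) = √(657 - 107/3469797) = √(2279656522/3469797) = √97653646432914/385533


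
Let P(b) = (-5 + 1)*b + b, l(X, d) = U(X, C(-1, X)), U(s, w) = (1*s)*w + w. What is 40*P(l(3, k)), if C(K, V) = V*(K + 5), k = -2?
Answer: -5760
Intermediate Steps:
C(K, V) = V*(5 + K)
U(s, w) = w + s*w (U(s, w) = s*w + w = w + s*w)
l(X, d) = 4*X*(1 + X) (l(X, d) = (X*(5 - 1))*(1 + X) = (X*4)*(1 + X) = (4*X)*(1 + X) = 4*X*(1 + X))
P(b) = -3*b (P(b) = -4*b + b = -3*b)
40*P(l(3, k)) = 40*(-12*3*(1 + 3)) = 40*(-12*3*4) = 40*(-3*48) = 40*(-144) = -5760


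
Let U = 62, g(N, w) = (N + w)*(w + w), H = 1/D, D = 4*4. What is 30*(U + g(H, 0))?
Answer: 1860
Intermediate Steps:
D = 16
H = 1/16 ≈ 0.062500
g(N, w) = 2*w*(N + w) (g(N, w) = (N + w)*(2*w) = 2*w*(N + w))
30*(U + g(H, 0)) = 30*(62 + 2*0*(1/16 + 0)) = 30*(62 + 2*0*(1/16)) = 30*(62 + 0) = 30*62 = 1860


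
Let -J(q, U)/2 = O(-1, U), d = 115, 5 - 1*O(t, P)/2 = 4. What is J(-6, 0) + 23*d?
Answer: 2641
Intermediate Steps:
O(t, P) = 2 (O(t, P) = 10 - 2*4 = 10 - 8 = 2)
J(q, U) = -4 (J(q, U) = -2*2 = -4)
J(-6, 0) + 23*d = -4 + 23*115 = -4 + 2645 = 2641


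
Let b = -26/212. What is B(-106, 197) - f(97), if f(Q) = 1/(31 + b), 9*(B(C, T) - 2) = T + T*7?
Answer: 1738736/9819 ≈ 177.08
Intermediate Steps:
b = -13/106 (b = -26*1/212 = -13/106 ≈ -0.12264)
B(C, T) = 2 + 8*T/9 (B(C, T) = 2 + (T + T*7)/9 = 2 + (T + 7*T)/9 = 2 + (8*T)/9 = 2 + 8*T/9)
f(Q) = 106/3273 (f(Q) = 1/(31 - 13/106) = 1/(3273/106) = 106/3273)
B(-106, 197) - f(97) = (2 + (8/9)*197) - 1*106/3273 = (2 + 1576/9) - 106/3273 = 1594/9 - 106/3273 = 1738736/9819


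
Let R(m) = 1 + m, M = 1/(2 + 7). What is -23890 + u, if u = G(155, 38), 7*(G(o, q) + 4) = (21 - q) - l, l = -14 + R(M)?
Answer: -1505359/63 ≈ -23895.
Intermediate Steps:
M = ⅑ (M = 1/9 = ⅑ ≈ 0.11111)
l = -116/9 (l = -14 + (1 + ⅑) = -14 + 10/9 = -116/9 ≈ -12.889)
G(o, q) = 53/63 - q/7 (G(o, q) = -4 + ((21 - q) - 1*(-116/9))/7 = -4 + ((21 - q) + 116/9)/7 = -4 + (305/9 - q)/7 = -4 + (305/63 - q/7) = 53/63 - q/7)
u = -289/63 (u = 53/63 - ⅐*38 = 53/63 - 38/7 = -289/63 ≈ -4.5873)
-23890 + u = -23890 - 289/63 = -1505359/63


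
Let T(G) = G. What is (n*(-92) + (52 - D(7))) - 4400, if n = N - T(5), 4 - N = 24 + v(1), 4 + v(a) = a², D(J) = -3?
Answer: -2321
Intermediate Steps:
v(a) = -4 + a²
N = -17 (N = 4 - (24 + (-4 + 1²)) = 4 - (24 + (-4 + 1)) = 4 - (24 - 3) = 4 - 1*21 = 4 - 21 = -17)
n = -22 (n = -17 - 1*5 = -17 - 5 = -22)
(n*(-92) + (52 - D(7))) - 4400 = (-22*(-92) + (52 - 1*(-3))) - 4400 = (2024 + (52 + 3)) - 4400 = (2024 + 55) - 4400 = 2079 - 4400 = -2321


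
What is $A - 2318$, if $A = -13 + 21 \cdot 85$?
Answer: $-546$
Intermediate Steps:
$A = 1772$ ($A = -13 + 1785 = 1772$)
$A - 2318 = 1772 - 2318 = -546$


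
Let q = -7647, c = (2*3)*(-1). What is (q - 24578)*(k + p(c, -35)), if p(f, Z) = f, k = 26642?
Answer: -858345100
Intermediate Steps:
c = -6 (c = 6*(-1) = -6)
(q - 24578)*(k + p(c, -35)) = (-7647 - 24578)*(26642 - 6) = -32225*26636 = -858345100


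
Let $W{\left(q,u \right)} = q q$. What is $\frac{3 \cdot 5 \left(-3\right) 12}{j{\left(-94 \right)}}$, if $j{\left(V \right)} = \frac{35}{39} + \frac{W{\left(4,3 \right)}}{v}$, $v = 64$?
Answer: $- \frac{84240}{179} \approx -470.61$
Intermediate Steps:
$W{\left(q,u \right)} = q^{2}$
$j{\left(V \right)} = \frac{179}{156}$ ($j{\left(V \right)} = \frac{35}{39} + \frac{4^{2}}{64} = 35 \cdot \frac{1}{39} + 16 \cdot \frac{1}{64} = \frac{35}{39} + \frac{1}{4} = \frac{179}{156}$)
$\frac{3 \cdot 5 \left(-3\right) 12}{j{\left(-94 \right)}} = \frac{3 \cdot 5 \left(-3\right) 12}{\frac{179}{156}} = 3 \left(-15\right) 12 \cdot \frac{156}{179} = \left(-45\right) 12 \cdot \frac{156}{179} = \left(-540\right) \frac{156}{179} = - \frac{84240}{179}$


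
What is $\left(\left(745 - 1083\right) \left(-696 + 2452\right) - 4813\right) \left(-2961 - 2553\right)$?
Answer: $3299252274$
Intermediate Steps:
$\left(\left(745 - 1083\right) \left(-696 + 2452\right) - 4813\right) \left(-2961 - 2553\right) = \left(\left(-338\right) 1756 - 4813\right) \left(-5514\right) = \left(-593528 - 4813\right) \left(-5514\right) = \left(-598341\right) \left(-5514\right) = 3299252274$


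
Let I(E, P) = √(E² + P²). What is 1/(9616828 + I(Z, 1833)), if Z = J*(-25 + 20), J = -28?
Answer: 9616828/92483377402095 - √3379489/92483377402095 ≈ 1.0396e-7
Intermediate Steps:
Z = 140 (Z = -28*(-25 + 20) = -28*(-5) = 140)
1/(9616828 + I(Z, 1833)) = 1/(9616828 + √(140² + 1833²)) = 1/(9616828 + √(19600 + 3359889)) = 1/(9616828 + √3379489)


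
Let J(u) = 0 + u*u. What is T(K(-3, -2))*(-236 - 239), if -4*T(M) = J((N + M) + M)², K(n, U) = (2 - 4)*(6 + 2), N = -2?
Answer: 158689900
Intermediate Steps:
K(n, U) = -16 (K(n, U) = -2*8 = -16)
J(u) = u² (J(u) = 0 + u² = u²)
T(M) = -(-2 + 2*M)⁴/4 (T(M) = -((-2 + M) + M)⁴/4 = -(-2 + 2*M)⁴/4)
T(K(-3, -2))*(-236 - 239) = (-4*(-1 - 16)⁴)*(-236 - 239) = -4*(-17)⁴*(-475) = -4*83521*(-475) = -334084*(-475) = 158689900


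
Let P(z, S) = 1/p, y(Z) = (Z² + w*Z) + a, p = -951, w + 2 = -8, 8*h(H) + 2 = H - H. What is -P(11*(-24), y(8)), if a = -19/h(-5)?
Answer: 1/951 ≈ 0.0010515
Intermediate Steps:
h(H) = -¼ (h(H) = -¼ + (H - H)/8 = -¼ + (⅛)*0 = -¼ + 0 = -¼)
a = 76 (a = -19/(-¼) = -19*(-4) = 76)
w = -10 (w = -2 - 8 = -10)
y(Z) = 76 + Z² - 10*Z (y(Z) = (Z² - 10*Z) + 76 = 76 + Z² - 10*Z)
P(z, S) = -1/951 (P(z, S) = 1/(-951) = -1/951)
-P(11*(-24), y(8)) = -1*(-1/951) = 1/951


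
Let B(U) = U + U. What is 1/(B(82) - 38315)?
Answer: -1/38151 ≈ -2.6212e-5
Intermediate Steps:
B(U) = 2*U
1/(B(82) - 38315) = 1/(2*82 - 38315) = 1/(164 - 38315) = 1/(-38151) = -1/38151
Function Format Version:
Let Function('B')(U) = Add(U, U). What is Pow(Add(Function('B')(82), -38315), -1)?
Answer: Rational(-1, 38151) ≈ -2.6212e-5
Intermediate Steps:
Function('B')(U) = Mul(2, U)
Pow(Add(Function('B')(82), -38315), -1) = Pow(Add(Mul(2, 82), -38315), -1) = Pow(Add(164, -38315), -1) = Pow(-38151, -1) = Rational(-1, 38151)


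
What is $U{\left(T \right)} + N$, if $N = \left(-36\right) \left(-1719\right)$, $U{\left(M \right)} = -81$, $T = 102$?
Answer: $61803$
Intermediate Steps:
$N = 61884$
$U{\left(T \right)} + N = -81 + 61884 = 61803$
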